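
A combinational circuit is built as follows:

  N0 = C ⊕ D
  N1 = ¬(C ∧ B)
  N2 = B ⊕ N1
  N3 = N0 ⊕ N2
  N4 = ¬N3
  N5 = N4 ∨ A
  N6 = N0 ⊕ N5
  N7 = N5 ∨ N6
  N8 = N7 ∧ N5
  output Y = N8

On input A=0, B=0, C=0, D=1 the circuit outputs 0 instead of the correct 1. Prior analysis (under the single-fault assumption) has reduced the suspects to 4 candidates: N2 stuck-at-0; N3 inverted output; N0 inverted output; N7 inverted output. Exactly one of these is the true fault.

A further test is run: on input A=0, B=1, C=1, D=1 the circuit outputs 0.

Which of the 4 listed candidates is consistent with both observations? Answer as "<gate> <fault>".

Evaluate each candidate on input A=0, B=1, C=1, D=1:
  N2 stuck-at-0: N0=0, N1=0, N2=0 [stuck-at-0], N3=0, N4=1, N5=1, N6=1, N7=1, N8=1 → 1 — eliminated
  N3 inverted output: N0=0, N1=0, N2=1, N3=0 [inverted output], N4=1, N5=1, N6=1, N7=1, N8=1 → 1 — eliminated
  N0 inverted output: N0=1 [inverted output], N1=0, N2=1, N3=0, N4=1, N5=1, N6=0, N7=1, N8=1 → 1 — eliminated
  N7 inverted output: N0=0, N1=0, N2=1, N3=1, N4=0, N5=0, N6=0, N7=1 [inverted output], N8=0 → 0 — matches
Only N7 inverted output reproduces the observed 0.

N7 inverted output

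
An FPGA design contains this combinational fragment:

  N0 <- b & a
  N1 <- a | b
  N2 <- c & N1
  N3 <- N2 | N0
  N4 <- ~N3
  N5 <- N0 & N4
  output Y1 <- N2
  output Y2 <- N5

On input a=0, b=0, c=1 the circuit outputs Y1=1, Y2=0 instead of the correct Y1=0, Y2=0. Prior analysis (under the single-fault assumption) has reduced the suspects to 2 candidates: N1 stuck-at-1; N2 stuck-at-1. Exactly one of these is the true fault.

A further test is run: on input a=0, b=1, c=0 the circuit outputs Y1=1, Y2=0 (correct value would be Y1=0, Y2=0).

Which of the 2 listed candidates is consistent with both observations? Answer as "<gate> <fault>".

N2 stuck-at-1

Evaluate each candidate on input a=0, b=1, c=0:
  N1 stuck-at-1: N0=0, N1=1 [stuck-at-1], N2=0, N3=0, N4=1, N5=0 → Y1=0, Y2=0 — eliminated
  N2 stuck-at-1: N0=0, N1=1, N2=1 [stuck-at-1], N3=1, N4=0, N5=0 → Y1=1, Y2=0 — matches
Only N2 stuck-at-1 reproduces the observed Y1=1, Y2=0.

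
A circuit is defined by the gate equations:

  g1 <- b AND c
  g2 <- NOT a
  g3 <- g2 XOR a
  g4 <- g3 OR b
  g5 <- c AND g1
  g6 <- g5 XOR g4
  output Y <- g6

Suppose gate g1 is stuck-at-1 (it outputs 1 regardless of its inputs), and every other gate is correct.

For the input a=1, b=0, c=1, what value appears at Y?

Propagate with g1 forced: g1=1 [stuck-at-1], g2=0, g3=1, g4=1, g5=1, g6=0.
So Y = 0. (Without the fault it would be 1.)

0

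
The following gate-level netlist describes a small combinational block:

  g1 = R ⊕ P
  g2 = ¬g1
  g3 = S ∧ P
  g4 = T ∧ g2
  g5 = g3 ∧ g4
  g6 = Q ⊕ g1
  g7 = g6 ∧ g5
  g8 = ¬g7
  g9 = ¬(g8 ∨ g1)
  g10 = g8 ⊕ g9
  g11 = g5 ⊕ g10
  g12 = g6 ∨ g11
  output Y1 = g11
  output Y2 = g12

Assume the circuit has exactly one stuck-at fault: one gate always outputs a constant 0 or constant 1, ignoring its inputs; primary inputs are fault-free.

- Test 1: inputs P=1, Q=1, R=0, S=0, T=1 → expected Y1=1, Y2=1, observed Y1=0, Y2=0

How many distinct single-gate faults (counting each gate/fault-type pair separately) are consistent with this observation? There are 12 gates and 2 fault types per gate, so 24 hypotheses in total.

Fault-free: g1=1, g2=0, g3=0, g4=0, g5=0, g6=0, g7=0, g8=1, g9=0, g10=1, g11=1, g12=1 → Y1=1, Y2=1. Observed Y1=0, Y2=0.
  g1: none of the 2 fault types match ✗
  g2: none of the 2 fault types match ✗
  g3: none of the 2 fault types match ✗
  g4: none of the 2 fault types match ✗
  g5: stuck-at-1 ✓; others ✗
  g6: none of the 2 fault types match ✗
  g7: stuck-at-1 ✓; others ✗
  g8: stuck-at-0 ✓; others ✗
  g9: stuck-at-1 ✓; others ✗
  g10: stuck-at-0 ✓; others ✗
  g11: stuck-at-0 ✓; others ✗
  g12: none of the 2 fault types match ✗
Consistent faults: {g5 stuck-at-1, g7 stuck-at-1, g8 stuck-at-0, g9 stuck-at-1, g10 stuck-at-0, g11 stuck-at-0} — 6 in all.

6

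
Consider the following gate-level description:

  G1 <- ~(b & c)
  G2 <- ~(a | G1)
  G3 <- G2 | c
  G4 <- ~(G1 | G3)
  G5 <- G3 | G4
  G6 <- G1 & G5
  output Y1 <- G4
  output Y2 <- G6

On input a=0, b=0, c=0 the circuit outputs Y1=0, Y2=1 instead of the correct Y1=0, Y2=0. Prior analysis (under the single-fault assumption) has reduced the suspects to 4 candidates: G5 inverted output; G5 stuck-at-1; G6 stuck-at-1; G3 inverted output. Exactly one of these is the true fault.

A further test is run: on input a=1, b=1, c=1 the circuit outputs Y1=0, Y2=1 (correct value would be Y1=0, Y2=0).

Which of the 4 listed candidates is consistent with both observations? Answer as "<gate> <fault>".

Evaluate each candidate on input a=1, b=1, c=1:
  G5 inverted output: G1=0, G2=0, G3=1, G4=0, G5=0 [inverted output], G6=0 → Y1=0, Y2=0 — eliminated
  G5 stuck-at-1: G1=0, G2=0, G3=1, G4=0, G5=1 [stuck-at-1], G6=0 → Y1=0, Y2=0 — eliminated
  G6 stuck-at-1: G1=0, G2=0, G3=1, G4=0, G5=1, G6=1 [stuck-at-1] → Y1=0, Y2=1 — matches
  G3 inverted output: G1=0, G2=0, G3=0 [inverted output], G4=1, G5=1, G6=0 → Y1=1, Y2=0 — eliminated
Only G6 stuck-at-1 reproduces the observed Y1=0, Y2=1.

G6 stuck-at-1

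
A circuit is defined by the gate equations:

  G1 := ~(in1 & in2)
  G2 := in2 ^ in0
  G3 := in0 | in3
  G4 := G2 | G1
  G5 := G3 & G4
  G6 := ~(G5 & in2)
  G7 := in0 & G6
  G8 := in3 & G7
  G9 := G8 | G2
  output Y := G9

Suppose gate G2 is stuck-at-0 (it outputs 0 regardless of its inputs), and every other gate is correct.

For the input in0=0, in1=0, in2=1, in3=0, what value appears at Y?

0

Propagate with G2 forced: G1=1, G2=0 [stuck-at-0], G3=0, G4=1, G5=0, G6=1, G7=0, G8=0, G9=0.
So Y = 0. (Without the fault it would be 1.)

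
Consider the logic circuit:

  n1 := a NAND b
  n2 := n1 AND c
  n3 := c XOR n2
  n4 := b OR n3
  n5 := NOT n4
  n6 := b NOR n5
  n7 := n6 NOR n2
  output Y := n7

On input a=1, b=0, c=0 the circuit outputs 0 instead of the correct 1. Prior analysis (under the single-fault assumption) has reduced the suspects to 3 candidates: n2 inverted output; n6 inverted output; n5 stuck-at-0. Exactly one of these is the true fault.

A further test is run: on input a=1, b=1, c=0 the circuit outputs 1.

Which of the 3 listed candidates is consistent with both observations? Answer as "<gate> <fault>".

Evaluate each candidate on input a=1, b=1, c=0:
  n2 inverted output: n1=0, n2=1 [inverted output], n3=1, n4=1, n5=0, n6=0, n7=0 → 0 — eliminated
  n6 inverted output: n1=0, n2=0, n3=0, n4=1, n5=0, n6=1 [inverted output], n7=0 → 0 — eliminated
  n5 stuck-at-0: n1=0, n2=0, n3=0, n4=1, n5=0 [stuck-at-0], n6=0, n7=1 → 1 — matches
Only n5 stuck-at-0 reproduces the observed 1.

n5 stuck-at-0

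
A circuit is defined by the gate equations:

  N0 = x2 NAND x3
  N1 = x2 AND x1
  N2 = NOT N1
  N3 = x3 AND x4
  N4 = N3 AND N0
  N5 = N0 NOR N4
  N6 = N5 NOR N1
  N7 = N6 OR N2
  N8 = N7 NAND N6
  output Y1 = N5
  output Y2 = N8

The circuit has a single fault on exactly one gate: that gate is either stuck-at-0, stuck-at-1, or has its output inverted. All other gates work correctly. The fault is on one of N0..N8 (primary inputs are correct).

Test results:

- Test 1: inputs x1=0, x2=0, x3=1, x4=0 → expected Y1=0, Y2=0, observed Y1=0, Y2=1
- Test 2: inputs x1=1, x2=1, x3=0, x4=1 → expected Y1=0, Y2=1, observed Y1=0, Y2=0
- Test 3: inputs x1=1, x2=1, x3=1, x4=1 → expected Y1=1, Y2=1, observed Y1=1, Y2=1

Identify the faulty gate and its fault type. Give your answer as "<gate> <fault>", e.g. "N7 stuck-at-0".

Fault-free values for test 1 (x1=0, x2=0, x3=1, x4=0): N0=1, N1=0, N2=1, N3=0, N4=0, N5=0, N6=1, N7=1, N8=0, giving Y1=0, Y2=0. Observed Y1=0, Y2=1.
Test 1: faults giving observed Y1=0, Y2=1 are {N1 stuck-at-1, N1 inverted output, N6 stuck-at-0, N6 inverted output, N7 stuck-at-0, N7 inverted output, N8 stuck-at-1, N8 inverted output}.
Test 2 (x1=1, x2=1, x3=0, x4=1): fault-free N0=1, N1=1, N2=0, N3=0, N4=0, N5=0, N6=0, N7=0, N8=1 → Y1=0, Y2=1; observed Y1=0, Y2=0. Eliminates N1 stuck-at-1, N6 stuck-at-0, N7 stuck-at-0, N7 inverted output, N8 stuck-at-1.
Test 3 (x1=1, x2=1, x3=1, x4=1): fault-free N0=0, N1=1, N2=0, N3=1, N4=0, N5=1, N6=0, N7=0, N8=1 → Y1=1, Y2=1; observed Y1=1, Y2=1. Eliminates N6 inverted output, N8 inverted output.
Only N1 inverted output is consistent with every test.

N1 inverted output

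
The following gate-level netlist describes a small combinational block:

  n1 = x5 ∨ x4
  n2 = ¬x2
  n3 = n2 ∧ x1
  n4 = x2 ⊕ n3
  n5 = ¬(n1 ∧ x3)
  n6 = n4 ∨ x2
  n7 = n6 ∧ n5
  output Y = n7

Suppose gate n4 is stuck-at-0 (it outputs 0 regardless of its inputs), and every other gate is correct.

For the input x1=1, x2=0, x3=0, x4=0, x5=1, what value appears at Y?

0

Propagate with n4 forced: n1=1, n2=1, n3=1, n4=0 [stuck-at-0], n5=1, n6=0, n7=0.
So Y = 0. (Without the fault it would be 1.)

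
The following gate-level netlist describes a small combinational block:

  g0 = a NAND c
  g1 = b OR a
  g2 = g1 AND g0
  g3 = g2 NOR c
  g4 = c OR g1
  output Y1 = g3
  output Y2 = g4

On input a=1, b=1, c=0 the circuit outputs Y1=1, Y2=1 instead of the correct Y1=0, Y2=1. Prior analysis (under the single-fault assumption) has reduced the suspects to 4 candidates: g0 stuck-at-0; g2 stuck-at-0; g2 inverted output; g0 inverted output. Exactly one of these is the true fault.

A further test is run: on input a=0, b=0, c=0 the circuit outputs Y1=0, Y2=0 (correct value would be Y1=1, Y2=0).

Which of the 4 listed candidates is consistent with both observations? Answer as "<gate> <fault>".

Evaluate each candidate on input a=0, b=0, c=0:
  g0 stuck-at-0: g0=0 [stuck-at-0], g1=0, g2=0, g3=1, g4=0 → Y1=1, Y2=0 — eliminated
  g2 stuck-at-0: g0=1, g1=0, g2=0 [stuck-at-0], g3=1, g4=0 → Y1=1, Y2=0 — eliminated
  g2 inverted output: g0=1, g1=0, g2=1 [inverted output], g3=0, g4=0 → Y1=0, Y2=0 — matches
  g0 inverted output: g0=0 [inverted output], g1=0, g2=0, g3=1, g4=0 → Y1=1, Y2=0 — eliminated
Only g2 inverted output reproduces the observed Y1=0, Y2=0.

g2 inverted output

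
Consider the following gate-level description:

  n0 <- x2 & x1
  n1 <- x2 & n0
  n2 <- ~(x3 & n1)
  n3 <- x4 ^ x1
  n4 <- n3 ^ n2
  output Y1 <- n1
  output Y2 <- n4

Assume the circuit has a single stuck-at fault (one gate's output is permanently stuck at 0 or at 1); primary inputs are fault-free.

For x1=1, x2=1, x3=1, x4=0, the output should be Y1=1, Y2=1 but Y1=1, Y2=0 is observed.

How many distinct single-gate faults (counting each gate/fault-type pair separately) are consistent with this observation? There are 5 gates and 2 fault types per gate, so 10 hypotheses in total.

Fault-free: n0=1, n1=1, n2=0, n3=1, n4=1 → Y1=1, Y2=1. Observed Y1=1, Y2=0.
  n0 stuck-at-0: output Y1=0, Y2=0 ✗
  n0 stuck-at-1: output Y1=1, Y2=1 ✗
  n1 stuck-at-0: output Y1=0, Y2=0 ✗
  n1 stuck-at-1: output Y1=1, Y2=1 ✗
  n2 stuck-at-0: output Y1=1, Y2=1 ✗
  n2 stuck-at-1: output Y1=1, Y2=0 ✓
  n3 stuck-at-0: output Y1=1, Y2=0 ✓
  n3 stuck-at-1: output Y1=1, Y2=1 ✗
  n4 stuck-at-0: output Y1=1, Y2=0 ✓
  n4 stuck-at-1: output Y1=1, Y2=1 ✗
Consistent faults: {n2 stuck-at-1, n3 stuck-at-0, n4 stuck-at-0} — 3 in all.

3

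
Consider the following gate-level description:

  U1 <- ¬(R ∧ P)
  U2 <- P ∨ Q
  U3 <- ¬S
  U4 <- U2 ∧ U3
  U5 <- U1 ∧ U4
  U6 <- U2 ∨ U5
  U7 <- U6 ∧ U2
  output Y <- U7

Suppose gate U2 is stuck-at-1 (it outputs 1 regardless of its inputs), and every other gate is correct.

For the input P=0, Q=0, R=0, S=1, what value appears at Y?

Propagate with U2 forced: U1=1, U2=1 [stuck-at-1], U3=0, U4=0, U5=0, U6=1, U7=1.
So Y = 1. (Without the fault it would be 0.)

1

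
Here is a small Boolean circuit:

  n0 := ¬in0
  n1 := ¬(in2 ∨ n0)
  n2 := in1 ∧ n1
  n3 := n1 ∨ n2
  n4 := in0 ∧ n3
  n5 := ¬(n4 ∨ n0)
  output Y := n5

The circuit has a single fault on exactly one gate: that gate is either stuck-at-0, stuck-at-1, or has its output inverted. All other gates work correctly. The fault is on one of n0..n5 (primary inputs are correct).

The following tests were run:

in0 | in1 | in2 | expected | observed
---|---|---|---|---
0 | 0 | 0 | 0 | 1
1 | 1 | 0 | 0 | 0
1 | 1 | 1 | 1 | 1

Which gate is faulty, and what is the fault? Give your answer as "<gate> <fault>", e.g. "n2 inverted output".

n0 stuck-at-0

Fault-free values for test 1 (in0=0, in1=0, in2=0): n0=1, n1=0, n2=0, n3=0, n4=0, n5=0, giving Y=0. Observed 1.
Test 1: faults giving observed 1 are {n0 stuck-at-0, n0 inverted output, n5 stuck-at-1, n5 inverted output}.
Test 2 (in0=1, in1=1, in2=0): fault-free n0=0, n1=1, n2=1, n3=1, n4=1, n5=0 → 0; observed 0. Eliminates n5 stuck-at-1, n5 inverted output.
Test 3 (in0=1, in1=1, in2=1): fault-free n0=0, n1=0, n2=0, n3=0, n4=0, n5=1 → 1; observed 1. Eliminates n0 inverted output.
Only n0 stuck-at-0 is consistent with every test.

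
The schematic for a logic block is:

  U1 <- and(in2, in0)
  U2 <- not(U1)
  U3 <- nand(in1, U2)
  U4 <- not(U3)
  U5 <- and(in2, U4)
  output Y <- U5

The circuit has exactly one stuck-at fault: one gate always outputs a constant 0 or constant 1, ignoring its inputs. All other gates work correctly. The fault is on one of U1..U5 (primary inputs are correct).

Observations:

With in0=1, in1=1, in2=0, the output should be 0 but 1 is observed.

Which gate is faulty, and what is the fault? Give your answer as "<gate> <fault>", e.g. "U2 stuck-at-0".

Fault-free values for test 1 (in0=1, in1=1, in2=0): U1=0, U2=1, U3=0, U4=1, U5=0, giving Y=0. Observed 1.
Test 1: faults giving observed 1 are {U5 stuck-at-1}.
Only U5 stuck-at-1 is consistent with every test.

U5 stuck-at-1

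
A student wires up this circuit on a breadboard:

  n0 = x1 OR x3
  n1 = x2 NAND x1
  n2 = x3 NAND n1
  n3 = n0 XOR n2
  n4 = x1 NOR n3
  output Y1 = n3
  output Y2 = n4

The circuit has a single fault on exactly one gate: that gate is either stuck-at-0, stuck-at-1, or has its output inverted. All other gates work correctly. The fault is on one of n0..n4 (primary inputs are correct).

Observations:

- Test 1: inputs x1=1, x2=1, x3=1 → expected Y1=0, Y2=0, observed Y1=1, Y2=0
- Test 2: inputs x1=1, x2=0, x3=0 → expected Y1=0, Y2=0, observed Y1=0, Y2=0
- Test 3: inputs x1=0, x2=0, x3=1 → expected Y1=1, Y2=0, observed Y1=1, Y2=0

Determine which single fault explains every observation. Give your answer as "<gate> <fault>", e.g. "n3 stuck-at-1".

Fault-free values for test 1 (x1=1, x2=1, x3=1): n0=1, n1=0, n2=1, n3=0, n4=0, giving Y1=0, Y2=0. Observed Y1=1, Y2=0.
Test 1: faults giving observed Y1=1, Y2=0 are {n0 stuck-at-0, n0 inverted output, n1 stuck-at-1, n1 inverted output, n2 stuck-at-0, n2 inverted output, n3 stuck-at-1, n3 inverted output}.
Test 2 (x1=1, x2=0, x3=0): fault-free n0=1, n1=1, n2=1, n3=0, n4=0 → Y1=0, Y2=0; observed Y1=0, Y2=0. Eliminates n0 stuck-at-0, n0 inverted output, n2 stuck-at-0, n2 inverted output, n3 stuck-at-1, n3 inverted output.
Test 3 (x1=0, x2=0, x3=1): fault-free n0=1, n1=1, n2=0, n3=1, n4=0 → Y1=1, Y2=0; observed Y1=1, Y2=0. Eliminates n1 inverted output.
Only n1 stuck-at-1 is consistent with every test.

n1 stuck-at-1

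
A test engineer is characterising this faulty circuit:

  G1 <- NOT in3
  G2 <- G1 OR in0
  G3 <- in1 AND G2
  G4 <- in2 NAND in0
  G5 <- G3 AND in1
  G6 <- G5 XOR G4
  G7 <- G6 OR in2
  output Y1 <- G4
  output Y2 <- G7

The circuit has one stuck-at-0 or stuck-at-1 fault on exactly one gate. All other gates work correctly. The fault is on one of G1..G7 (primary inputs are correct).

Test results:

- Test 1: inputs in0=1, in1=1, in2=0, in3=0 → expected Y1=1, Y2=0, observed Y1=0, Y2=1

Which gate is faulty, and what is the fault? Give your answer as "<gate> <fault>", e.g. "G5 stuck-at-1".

Fault-free values for test 1 (in0=1, in1=1, in2=0, in3=0): G1=1, G2=1, G3=1, G4=1, G5=1, G6=0, G7=0, giving Y1=1, Y2=0. Observed Y1=0, Y2=1.
Test 1: faults giving observed Y1=0, Y2=1 are {G4 stuck-at-0}.
Only G4 stuck-at-0 is consistent with every test.

G4 stuck-at-0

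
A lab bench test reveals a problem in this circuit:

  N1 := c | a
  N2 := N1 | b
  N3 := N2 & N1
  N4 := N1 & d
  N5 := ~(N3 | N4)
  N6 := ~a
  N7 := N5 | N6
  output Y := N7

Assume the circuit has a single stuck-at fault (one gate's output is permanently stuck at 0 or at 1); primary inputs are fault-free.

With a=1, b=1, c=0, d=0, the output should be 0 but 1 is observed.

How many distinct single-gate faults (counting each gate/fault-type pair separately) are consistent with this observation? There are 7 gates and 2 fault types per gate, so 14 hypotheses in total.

Fault-free: N1=1, N2=1, N3=1, N4=0, N5=0, N6=0, N7=0 → 0. Observed 1.
  N1 stuck-at-0: output 1 ✓
  N1 stuck-at-1: output 0 ✗
  N2 stuck-at-0: output 1 ✓
  N2 stuck-at-1: output 0 ✗
  N3 stuck-at-0: output 1 ✓
  N3 stuck-at-1: output 0 ✗
  N4 stuck-at-0: output 0 ✗
  N4 stuck-at-1: output 0 ✗
  N5 stuck-at-0: output 0 ✗
  N5 stuck-at-1: output 1 ✓
  N6 stuck-at-0: output 0 ✗
  N6 stuck-at-1: output 1 ✓
  N7 stuck-at-0: output 0 ✗
  N7 stuck-at-1: output 1 ✓
Consistent faults: {N1 stuck-at-0, N2 stuck-at-0, N3 stuck-at-0, N5 stuck-at-1, N6 stuck-at-1, N7 stuck-at-1} — 6 in all.

6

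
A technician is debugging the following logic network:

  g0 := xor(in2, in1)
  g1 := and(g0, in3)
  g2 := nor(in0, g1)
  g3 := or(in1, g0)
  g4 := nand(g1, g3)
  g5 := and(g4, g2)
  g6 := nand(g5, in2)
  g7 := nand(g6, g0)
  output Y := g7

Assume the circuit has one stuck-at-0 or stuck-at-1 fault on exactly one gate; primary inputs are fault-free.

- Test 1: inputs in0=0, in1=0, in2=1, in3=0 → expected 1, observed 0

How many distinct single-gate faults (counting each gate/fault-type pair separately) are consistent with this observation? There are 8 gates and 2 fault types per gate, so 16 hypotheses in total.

6

Fault-free: g0=1, g1=0, g2=1, g3=1, g4=1, g5=1, g6=0, g7=1 → 1. Observed 0.
  g0: none of the 2 fault types match ✗
  g1: stuck-at-1 ✓; others ✗
  g2: stuck-at-0 ✓; others ✗
  g3: none of the 2 fault types match ✗
  g4: stuck-at-0 ✓; others ✗
  g5: stuck-at-0 ✓; others ✗
  g6: stuck-at-1 ✓; others ✗
  g7: stuck-at-0 ✓; others ✗
Consistent faults: {g1 stuck-at-1, g2 stuck-at-0, g4 stuck-at-0, g5 stuck-at-0, g6 stuck-at-1, g7 stuck-at-0} — 6 in all.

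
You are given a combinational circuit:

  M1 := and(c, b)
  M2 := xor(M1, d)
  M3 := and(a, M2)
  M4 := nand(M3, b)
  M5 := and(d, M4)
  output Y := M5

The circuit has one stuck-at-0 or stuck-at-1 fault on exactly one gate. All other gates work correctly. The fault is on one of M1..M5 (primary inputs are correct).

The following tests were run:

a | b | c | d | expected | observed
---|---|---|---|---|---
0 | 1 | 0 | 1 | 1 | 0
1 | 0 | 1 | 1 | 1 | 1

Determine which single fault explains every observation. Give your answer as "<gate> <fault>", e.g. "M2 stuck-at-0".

M3 stuck-at-1

Fault-free values for test 1 (a=0, b=1, c=0, d=1): M1=0, M2=1, M3=0, M4=1, M5=1, giving Y=1. Observed 0.
Test 1: faults giving observed 0 are {M3 stuck-at-1, M4 stuck-at-0, M5 stuck-at-0}.
Test 2 (a=1, b=0, c=1, d=1): fault-free M1=0, M2=1, M3=1, M4=1, M5=1 → 1; observed 1. Eliminates M4 stuck-at-0, M5 stuck-at-0.
Only M3 stuck-at-1 is consistent with every test.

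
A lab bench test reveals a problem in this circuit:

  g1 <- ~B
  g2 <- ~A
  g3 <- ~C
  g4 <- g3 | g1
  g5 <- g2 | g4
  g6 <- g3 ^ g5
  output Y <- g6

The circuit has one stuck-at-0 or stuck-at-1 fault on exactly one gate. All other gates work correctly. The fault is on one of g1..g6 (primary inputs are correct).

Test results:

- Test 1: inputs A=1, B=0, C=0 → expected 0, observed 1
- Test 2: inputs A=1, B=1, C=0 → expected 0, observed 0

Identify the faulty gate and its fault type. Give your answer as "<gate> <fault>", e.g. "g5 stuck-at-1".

g3 stuck-at-0

Fault-free values for test 1 (A=1, B=0, C=0): g1=1, g2=0, g3=1, g4=1, g5=1, g6=0, giving Y=0. Observed 1.
Test 1: faults giving observed 1 are {g3 stuck-at-0, g4 stuck-at-0, g5 stuck-at-0, g6 stuck-at-1}.
Test 2 (A=1, B=1, C=0): fault-free g1=0, g2=0, g3=1, g4=1, g5=1, g6=0 → 0; observed 0. Eliminates g4 stuck-at-0, g5 stuck-at-0, g6 stuck-at-1.
Only g3 stuck-at-0 is consistent with every test.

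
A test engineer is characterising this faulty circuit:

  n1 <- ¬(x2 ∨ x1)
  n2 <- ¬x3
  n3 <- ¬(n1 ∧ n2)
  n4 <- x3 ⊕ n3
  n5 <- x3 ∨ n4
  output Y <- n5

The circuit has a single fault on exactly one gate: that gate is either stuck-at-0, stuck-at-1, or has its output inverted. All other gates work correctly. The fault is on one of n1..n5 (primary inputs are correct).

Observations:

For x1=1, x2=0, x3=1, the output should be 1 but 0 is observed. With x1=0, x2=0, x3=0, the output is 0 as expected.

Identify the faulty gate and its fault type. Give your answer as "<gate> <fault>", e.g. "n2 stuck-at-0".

Fault-free values for test 1 (x1=1, x2=0, x3=1): n1=0, n2=0, n3=1, n4=0, n5=1, giving Y=1. Observed 0.
Test 1: faults giving observed 0 are {n5 stuck-at-0, n5 inverted output}.
Test 2 (x1=0, x2=0, x3=0): fault-free n1=1, n2=1, n3=0, n4=0, n5=0 → 0; observed 0. Eliminates n5 inverted output.
Only n5 stuck-at-0 is consistent with every test.

n5 stuck-at-0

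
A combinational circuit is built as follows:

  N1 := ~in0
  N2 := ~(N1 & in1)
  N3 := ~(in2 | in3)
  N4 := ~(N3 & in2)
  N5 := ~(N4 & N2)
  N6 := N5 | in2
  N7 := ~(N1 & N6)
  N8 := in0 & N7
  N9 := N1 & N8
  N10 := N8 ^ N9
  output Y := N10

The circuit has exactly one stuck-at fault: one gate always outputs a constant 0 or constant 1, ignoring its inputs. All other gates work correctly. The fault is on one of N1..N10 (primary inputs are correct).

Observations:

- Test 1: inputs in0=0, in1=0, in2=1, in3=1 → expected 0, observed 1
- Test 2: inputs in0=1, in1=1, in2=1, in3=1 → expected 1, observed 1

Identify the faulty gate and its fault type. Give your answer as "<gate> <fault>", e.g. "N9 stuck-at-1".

N10 stuck-at-1

Fault-free values for test 1 (in0=0, in1=0, in2=1, in3=1): N1=1, N2=1, N3=0, N4=1, N5=0, N6=1, N7=0, N8=0, N9=0, N10=0, giving Y=0. Observed 1.
Test 1: faults giving observed 1 are {N9 stuck-at-1, N10 stuck-at-1}.
Test 2 (in0=1, in1=1, in2=1, in3=1): fault-free N1=0, N2=1, N3=0, N4=1, N5=0, N6=1, N7=1, N8=1, N9=0, N10=1 → 1; observed 1. Eliminates N9 stuck-at-1.
Only N10 stuck-at-1 is consistent with every test.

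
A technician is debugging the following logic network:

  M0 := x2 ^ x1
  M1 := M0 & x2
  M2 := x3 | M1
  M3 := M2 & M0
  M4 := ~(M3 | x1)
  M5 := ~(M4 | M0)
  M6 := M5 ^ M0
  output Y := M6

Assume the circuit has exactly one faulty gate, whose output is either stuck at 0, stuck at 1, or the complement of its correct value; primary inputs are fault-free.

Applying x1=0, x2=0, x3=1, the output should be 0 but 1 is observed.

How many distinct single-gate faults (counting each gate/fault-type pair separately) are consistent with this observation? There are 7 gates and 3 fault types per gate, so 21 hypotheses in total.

Fault-free: M0=0, M1=0, M2=1, M3=0, M4=1, M5=0, M6=0 → 0. Observed 1.
  M0: stuck-at-1, inverted output ✓; others ✗
  M1: none of the 3 fault types match ✗
  M2: none of the 3 fault types match ✗
  M3: stuck-at-1, inverted output ✓; others ✗
  M4: stuck-at-0, inverted output ✓; others ✗
  M5: stuck-at-1, inverted output ✓; others ✗
  M6: stuck-at-1, inverted output ✓; others ✗
Consistent faults: {M0 stuck-at-1, M0 inverted output, M3 stuck-at-1, M3 inverted output, M4 stuck-at-0, M4 inverted output, M5 stuck-at-1, M5 inverted output, M6 stuck-at-1, M6 inverted output} — 10 in all.

10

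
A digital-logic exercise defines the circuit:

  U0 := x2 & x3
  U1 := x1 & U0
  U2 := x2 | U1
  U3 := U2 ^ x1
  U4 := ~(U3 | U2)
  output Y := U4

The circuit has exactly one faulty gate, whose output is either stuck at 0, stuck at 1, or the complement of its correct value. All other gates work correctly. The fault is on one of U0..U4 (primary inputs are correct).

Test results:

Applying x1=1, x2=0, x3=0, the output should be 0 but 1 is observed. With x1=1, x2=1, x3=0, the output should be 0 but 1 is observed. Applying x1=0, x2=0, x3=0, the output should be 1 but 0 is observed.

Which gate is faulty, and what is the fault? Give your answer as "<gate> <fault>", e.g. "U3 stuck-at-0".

Fault-free values for test 1 (x1=1, x2=0, x3=0): U0=0, U1=0, U2=0, U3=1, U4=0, giving Y=0. Observed 1.
Test 1: faults giving observed 1 are {U3 stuck-at-0, U3 inverted output, U4 stuck-at-1, U4 inverted output}.
Test 2 (x1=1, x2=1, x3=0): fault-free U0=0, U1=0, U2=1, U3=0, U4=0 → 0; observed 1. Eliminates U3 stuck-at-0, U3 inverted output.
Test 3 (x1=0, x2=0, x3=0): fault-free U0=0, U1=0, U2=0, U3=0, U4=1 → 1; observed 0. Eliminates U4 stuck-at-1.
Only U4 inverted output is consistent with every test.

U4 inverted output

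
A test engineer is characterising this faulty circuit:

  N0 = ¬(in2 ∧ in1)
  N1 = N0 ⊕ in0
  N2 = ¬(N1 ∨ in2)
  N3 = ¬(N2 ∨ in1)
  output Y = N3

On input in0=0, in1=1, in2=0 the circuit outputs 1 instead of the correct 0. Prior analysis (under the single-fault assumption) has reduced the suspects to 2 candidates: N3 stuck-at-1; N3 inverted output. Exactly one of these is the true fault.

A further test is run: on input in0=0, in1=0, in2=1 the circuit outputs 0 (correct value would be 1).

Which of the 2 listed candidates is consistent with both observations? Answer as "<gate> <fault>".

N3 inverted output

Evaluate each candidate on input in0=0, in1=0, in2=1:
  N3 stuck-at-1: N0=1, N1=1, N2=0, N3=1 [stuck-at-1] → 1 — eliminated
  N3 inverted output: N0=1, N1=1, N2=0, N3=0 [inverted output] → 0 — matches
Only N3 inverted output reproduces the observed 0.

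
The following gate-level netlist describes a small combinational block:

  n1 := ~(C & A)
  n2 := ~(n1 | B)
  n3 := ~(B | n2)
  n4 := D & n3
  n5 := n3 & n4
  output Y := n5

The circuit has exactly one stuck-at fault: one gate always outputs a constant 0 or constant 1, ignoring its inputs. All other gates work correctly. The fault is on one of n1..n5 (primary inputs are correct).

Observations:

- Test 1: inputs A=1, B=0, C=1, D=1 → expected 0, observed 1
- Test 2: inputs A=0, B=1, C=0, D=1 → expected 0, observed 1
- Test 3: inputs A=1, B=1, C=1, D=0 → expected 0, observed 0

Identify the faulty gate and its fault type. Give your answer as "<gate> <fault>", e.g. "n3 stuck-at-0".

Fault-free values for test 1 (A=1, B=0, C=1, D=1): n1=0, n2=1, n3=0, n4=0, n5=0, giving Y=0. Observed 1.
Test 1: faults giving observed 1 are {n1 stuck-at-1, n2 stuck-at-0, n3 stuck-at-1, n5 stuck-at-1}.
Test 2 (A=0, B=1, C=0, D=1): fault-free n1=1, n2=0, n3=0, n4=0, n5=0 → 0; observed 1. Eliminates n1 stuck-at-1, n2 stuck-at-0.
Test 3 (A=1, B=1, C=1, D=0): fault-free n1=0, n2=0, n3=0, n4=0, n5=0 → 0; observed 0. Eliminates n5 stuck-at-1.
Only n3 stuck-at-1 is consistent with every test.

n3 stuck-at-1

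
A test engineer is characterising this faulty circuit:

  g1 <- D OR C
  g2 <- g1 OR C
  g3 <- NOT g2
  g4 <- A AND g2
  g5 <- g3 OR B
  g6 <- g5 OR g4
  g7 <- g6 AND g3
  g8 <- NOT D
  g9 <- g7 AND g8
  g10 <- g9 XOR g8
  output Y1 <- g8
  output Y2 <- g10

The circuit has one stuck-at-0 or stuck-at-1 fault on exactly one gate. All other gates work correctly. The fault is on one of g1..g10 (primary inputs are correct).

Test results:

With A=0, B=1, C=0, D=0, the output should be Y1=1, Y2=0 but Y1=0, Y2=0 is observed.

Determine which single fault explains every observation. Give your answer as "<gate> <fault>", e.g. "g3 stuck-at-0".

Fault-free values for test 1 (A=0, B=1, C=0, D=0): g1=0, g2=0, g3=1, g4=0, g5=1, g6=1, g7=1, g8=1, g9=1, g10=0, giving Y1=1, Y2=0. Observed Y1=0, Y2=0.
Test 1: faults giving observed Y1=0, Y2=0 are {g8 stuck-at-0}.
Only g8 stuck-at-0 is consistent with every test.

g8 stuck-at-0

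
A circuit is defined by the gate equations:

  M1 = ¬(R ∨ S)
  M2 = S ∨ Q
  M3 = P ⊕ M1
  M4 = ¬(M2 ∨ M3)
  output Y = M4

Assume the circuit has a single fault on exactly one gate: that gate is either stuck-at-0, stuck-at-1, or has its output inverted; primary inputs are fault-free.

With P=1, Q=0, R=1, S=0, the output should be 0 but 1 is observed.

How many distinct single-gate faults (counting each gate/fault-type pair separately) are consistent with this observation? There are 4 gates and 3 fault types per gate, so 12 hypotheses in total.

6

Fault-free: M1=0, M2=0, M3=1, M4=0 → 0. Observed 1.
  M1 stuck-at-0: output 0 ✗
  M1 stuck-at-1: output 1 ✓
  M1 inverted output: output 1 ✓
  M2 stuck-at-0: output 0 ✗
  M2 stuck-at-1: output 0 ✗
  M2 inverted output: output 0 ✗
  M3 stuck-at-0: output 1 ✓
  M3 stuck-at-1: output 0 ✗
  M3 inverted output: output 1 ✓
  M4 stuck-at-0: output 0 ✗
  M4 stuck-at-1: output 1 ✓
  M4 inverted output: output 1 ✓
Consistent faults: {M1 stuck-at-1, M1 inverted output, M3 stuck-at-0, M3 inverted output, M4 stuck-at-1, M4 inverted output} — 6 in all.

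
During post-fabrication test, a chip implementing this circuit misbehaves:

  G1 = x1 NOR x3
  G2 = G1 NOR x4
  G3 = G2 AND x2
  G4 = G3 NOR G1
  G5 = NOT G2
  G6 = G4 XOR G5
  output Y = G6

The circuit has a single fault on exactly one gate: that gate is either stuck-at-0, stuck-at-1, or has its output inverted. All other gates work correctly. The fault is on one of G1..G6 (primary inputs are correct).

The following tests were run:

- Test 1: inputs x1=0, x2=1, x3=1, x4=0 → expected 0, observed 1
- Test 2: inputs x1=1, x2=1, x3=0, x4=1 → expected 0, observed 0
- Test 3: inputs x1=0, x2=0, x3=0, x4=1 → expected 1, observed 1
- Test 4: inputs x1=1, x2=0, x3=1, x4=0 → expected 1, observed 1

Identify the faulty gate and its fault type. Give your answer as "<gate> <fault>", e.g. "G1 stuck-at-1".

Fault-free values for test 1 (x1=0, x2=1, x3=1, x4=0): G1=0, G2=1, G3=1, G4=0, G5=0, G6=0, giving Y=0. Observed 1.
Test 1: faults giving observed 1 are {G1 stuck-at-1, G1 inverted output, G3 stuck-at-0, G3 inverted output, G4 stuck-at-1, G4 inverted output, G5 stuck-at-1, G5 inverted output, G6 stuck-at-1, G6 inverted output}.
Test 2 (x1=1, x2=1, x3=0, x4=1): fault-free G1=0, G2=0, G3=0, G4=1, G5=1, G6=0 → 0; observed 0. Eliminates G1 stuck-at-1, G1 inverted output, G3 inverted output, G4 inverted output, G5 inverted output, G6 stuck-at-1, G6 inverted output.
Test 3 (x1=0, x2=0, x3=0, x4=1): fault-free G1=1, G2=0, G3=0, G4=0, G5=1, G6=1 → 1; observed 1. Eliminates G4 stuck-at-1.
Test 4 (x1=1, x2=0, x3=1, x4=0): fault-free G1=0, G2=1, G3=0, G4=1, G5=0, G6=1 → 1; observed 1. Eliminates G5 stuck-at-1.
Only G3 stuck-at-0 is consistent with every test.

G3 stuck-at-0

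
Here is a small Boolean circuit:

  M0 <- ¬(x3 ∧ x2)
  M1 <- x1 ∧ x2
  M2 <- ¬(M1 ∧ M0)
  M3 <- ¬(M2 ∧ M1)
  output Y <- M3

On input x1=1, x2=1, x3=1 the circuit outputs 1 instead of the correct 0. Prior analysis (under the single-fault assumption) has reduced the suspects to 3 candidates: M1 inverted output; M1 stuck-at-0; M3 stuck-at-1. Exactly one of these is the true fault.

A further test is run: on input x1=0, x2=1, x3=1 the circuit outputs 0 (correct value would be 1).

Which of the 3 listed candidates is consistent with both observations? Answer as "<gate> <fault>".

Evaluate each candidate on input x1=0, x2=1, x3=1:
  M1 inverted output: M0=0, M1=1 [inverted output], M2=1, M3=0 → 0 — matches
  M1 stuck-at-0: M0=0, M1=0 [stuck-at-0], M2=1, M3=1 → 1 — eliminated
  M3 stuck-at-1: M0=0, M1=0, M2=1, M3=1 [stuck-at-1] → 1 — eliminated
Only M1 inverted output reproduces the observed 0.

M1 inverted output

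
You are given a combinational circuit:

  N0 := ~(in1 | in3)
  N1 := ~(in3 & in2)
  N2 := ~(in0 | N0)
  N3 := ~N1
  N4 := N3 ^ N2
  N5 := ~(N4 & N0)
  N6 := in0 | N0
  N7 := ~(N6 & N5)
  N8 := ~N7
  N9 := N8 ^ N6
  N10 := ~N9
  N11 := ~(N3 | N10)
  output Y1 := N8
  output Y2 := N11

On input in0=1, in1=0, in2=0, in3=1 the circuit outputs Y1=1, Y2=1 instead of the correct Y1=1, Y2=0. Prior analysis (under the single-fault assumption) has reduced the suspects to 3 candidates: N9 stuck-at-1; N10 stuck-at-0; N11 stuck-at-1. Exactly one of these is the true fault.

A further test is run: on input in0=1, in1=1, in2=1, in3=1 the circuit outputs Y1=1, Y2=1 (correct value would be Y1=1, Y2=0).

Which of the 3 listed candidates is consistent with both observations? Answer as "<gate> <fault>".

N11 stuck-at-1

Evaluate each candidate on input in0=1, in1=1, in2=1, in3=1:
  N9 stuck-at-1: N0=0, N1=0, N2=0, N3=1, N4=1, N5=1, N6=1, N7=0, N8=1, N9=1 [stuck-at-1], N10=0, N11=0 → Y1=1, Y2=0 — eliminated
  N10 stuck-at-0: N0=0, N1=0, N2=0, N3=1, N4=1, N5=1, N6=1, N7=0, N8=1, N9=0, N10=0 [stuck-at-0], N11=0 → Y1=1, Y2=0 — eliminated
  N11 stuck-at-1: N0=0, N1=0, N2=0, N3=1, N4=1, N5=1, N6=1, N7=0, N8=1, N9=0, N10=1, N11=1 [stuck-at-1] → Y1=1, Y2=1 — matches
Only N11 stuck-at-1 reproduces the observed Y1=1, Y2=1.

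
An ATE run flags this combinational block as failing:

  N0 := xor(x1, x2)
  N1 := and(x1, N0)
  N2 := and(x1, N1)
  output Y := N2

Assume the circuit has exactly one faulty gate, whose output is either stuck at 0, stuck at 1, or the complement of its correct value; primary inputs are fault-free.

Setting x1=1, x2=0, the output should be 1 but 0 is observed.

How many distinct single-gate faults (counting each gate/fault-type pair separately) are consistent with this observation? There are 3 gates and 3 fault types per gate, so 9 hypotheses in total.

6

Fault-free: N0=1, N1=1, N2=1 → 1. Observed 0.
  N0 stuck-at-0: output 0 ✓
  N0 stuck-at-1: output 1 ✗
  N0 inverted output: output 0 ✓
  N1 stuck-at-0: output 0 ✓
  N1 stuck-at-1: output 1 ✗
  N1 inverted output: output 0 ✓
  N2 stuck-at-0: output 0 ✓
  N2 stuck-at-1: output 1 ✗
  N2 inverted output: output 0 ✓
Consistent faults: {N0 stuck-at-0, N0 inverted output, N1 stuck-at-0, N1 inverted output, N2 stuck-at-0, N2 inverted output} — 6 in all.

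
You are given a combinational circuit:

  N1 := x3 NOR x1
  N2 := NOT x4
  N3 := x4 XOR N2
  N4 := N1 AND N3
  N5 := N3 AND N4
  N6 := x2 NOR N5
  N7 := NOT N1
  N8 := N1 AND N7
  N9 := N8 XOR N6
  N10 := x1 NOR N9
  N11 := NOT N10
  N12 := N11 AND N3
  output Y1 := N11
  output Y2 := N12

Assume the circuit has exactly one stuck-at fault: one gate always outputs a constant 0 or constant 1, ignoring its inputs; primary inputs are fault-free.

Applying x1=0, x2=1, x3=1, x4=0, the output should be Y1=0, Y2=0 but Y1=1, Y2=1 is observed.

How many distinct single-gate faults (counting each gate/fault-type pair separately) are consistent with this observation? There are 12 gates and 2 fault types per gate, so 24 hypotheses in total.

5

Fault-free: N1=0, N2=1, N3=1, N4=0, N5=0, N6=0, N7=1, N8=0, N9=0, N10=1, N11=0, N12=0 → Y1=0, Y2=0. Observed Y1=1, Y2=1.
  N1: none of the 2 fault types match ✗
  N2: none of the 2 fault types match ✗
  N3: none of the 2 fault types match ✗
  N4: none of the 2 fault types match ✗
  N5: none of the 2 fault types match ✗
  N6: stuck-at-1 ✓; others ✗
  N7: none of the 2 fault types match ✗
  N8: stuck-at-1 ✓; others ✗
  N9: stuck-at-1 ✓; others ✗
  N10: stuck-at-0 ✓; others ✗
  N11: stuck-at-1 ✓; others ✗
  N12: none of the 2 fault types match ✗
Consistent faults: {N6 stuck-at-1, N8 stuck-at-1, N9 stuck-at-1, N10 stuck-at-0, N11 stuck-at-1} — 5 in all.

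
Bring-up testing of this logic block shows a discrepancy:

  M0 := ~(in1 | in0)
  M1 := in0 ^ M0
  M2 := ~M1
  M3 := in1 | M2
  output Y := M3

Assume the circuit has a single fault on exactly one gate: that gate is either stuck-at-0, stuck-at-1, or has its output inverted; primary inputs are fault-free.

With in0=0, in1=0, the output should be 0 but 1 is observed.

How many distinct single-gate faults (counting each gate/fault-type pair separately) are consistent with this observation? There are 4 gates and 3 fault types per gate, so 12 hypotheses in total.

8

Fault-free: M0=1, M1=1, M2=0, M3=0 → 0. Observed 1.
  M0 stuck-at-0: output 1 ✓
  M0 stuck-at-1: output 0 ✗
  M0 inverted output: output 1 ✓
  M1 stuck-at-0: output 1 ✓
  M1 stuck-at-1: output 0 ✗
  M1 inverted output: output 1 ✓
  M2 stuck-at-0: output 0 ✗
  M2 stuck-at-1: output 1 ✓
  M2 inverted output: output 1 ✓
  M3 stuck-at-0: output 0 ✗
  M3 stuck-at-1: output 1 ✓
  M3 inverted output: output 1 ✓
Consistent faults: {M0 stuck-at-0, M0 inverted output, M1 stuck-at-0, M1 inverted output, M2 stuck-at-1, M2 inverted output, M3 stuck-at-1, M3 inverted output} — 8 in all.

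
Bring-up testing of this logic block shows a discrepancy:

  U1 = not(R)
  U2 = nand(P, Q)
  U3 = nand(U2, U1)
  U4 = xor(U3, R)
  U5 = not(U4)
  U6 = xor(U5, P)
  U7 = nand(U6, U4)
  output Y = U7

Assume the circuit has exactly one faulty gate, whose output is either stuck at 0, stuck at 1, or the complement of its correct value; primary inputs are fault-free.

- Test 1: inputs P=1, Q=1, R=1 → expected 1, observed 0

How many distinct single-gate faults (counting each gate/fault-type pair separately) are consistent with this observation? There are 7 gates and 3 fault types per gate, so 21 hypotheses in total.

6

Fault-free: U1=0, U2=0, U3=1, U4=0, U5=1, U6=0, U7=1 → 1. Observed 0.
  U1: none of the 3 fault types match ✗
  U2: none of the 3 fault types match ✗
  U3: stuck-at-0, inverted output ✓; others ✗
  U4: stuck-at-1, inverted output ✓; others ✗
  U5: none of the 3 fault types match ✗
  U6: none of the 3 fault types match ✗
  U7: stuck-at-0, inverted output ✓; others ✗
Consistent faults: {U3 stuck-at-0, U3 inverted output, U4 stuck-at-1, U4 inverted output, U7 stuck-at-0, U7 inverted output} — 6 in all.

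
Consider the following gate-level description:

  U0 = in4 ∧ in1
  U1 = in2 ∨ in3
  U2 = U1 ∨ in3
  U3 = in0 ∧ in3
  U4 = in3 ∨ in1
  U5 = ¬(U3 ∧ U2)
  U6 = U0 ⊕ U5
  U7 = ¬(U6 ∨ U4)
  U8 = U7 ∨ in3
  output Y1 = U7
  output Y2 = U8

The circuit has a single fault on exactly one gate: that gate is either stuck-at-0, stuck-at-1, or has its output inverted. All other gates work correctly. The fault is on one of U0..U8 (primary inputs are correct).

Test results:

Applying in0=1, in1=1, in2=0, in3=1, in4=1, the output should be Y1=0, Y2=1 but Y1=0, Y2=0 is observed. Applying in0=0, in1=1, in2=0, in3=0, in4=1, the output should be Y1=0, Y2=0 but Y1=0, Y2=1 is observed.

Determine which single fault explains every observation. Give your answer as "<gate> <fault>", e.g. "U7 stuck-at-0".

U8 inverted output

Fault-free values for test 1 (in0=1, in1=1, in2=0, in3=1, in4=1): U0=1, U1=1, U2=1, U3=1, U4=1, U5=0, U6=1, U7=0, U8=1, giving Y1=0, Y2=1. Observed Y1=0, Y2=0.
Test 1: faults giving observed Y1=0, Y2=0 are {U8 stuck-at-0, U8 inverted output}.
Test 2 (in0=0, in1=1, in2=0, in3=0, in4=1): fault-free U0=1, U1=0, U2=0, U3=0, U4=1, U5=1, U6=0, U7=0, U8=0 → Y1=0, Y2=0; observed Y1=0, Y2=1. Eliminates U8 stuck-at-0.
Only U8 inverted output is consistent with every test.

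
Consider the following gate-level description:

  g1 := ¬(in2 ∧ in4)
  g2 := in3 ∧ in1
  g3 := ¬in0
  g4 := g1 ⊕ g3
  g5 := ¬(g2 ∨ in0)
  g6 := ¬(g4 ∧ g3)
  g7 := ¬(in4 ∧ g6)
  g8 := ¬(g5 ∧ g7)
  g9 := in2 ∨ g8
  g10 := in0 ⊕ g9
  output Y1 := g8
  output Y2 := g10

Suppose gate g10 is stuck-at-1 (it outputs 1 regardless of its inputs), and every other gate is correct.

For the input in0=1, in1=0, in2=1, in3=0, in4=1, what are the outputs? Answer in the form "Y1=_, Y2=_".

Y1=1, Y2=1

Propagate with g10 forced: g1=0, g2=0, g3=0, g4=0, g5=0, g6=1, g7=0, g8=1, g9=1, g10=1 [stuck-at-1].
So the outputs are Y1=1, Y2=1. (Without the fault they would be Y1=1, Y2=0.)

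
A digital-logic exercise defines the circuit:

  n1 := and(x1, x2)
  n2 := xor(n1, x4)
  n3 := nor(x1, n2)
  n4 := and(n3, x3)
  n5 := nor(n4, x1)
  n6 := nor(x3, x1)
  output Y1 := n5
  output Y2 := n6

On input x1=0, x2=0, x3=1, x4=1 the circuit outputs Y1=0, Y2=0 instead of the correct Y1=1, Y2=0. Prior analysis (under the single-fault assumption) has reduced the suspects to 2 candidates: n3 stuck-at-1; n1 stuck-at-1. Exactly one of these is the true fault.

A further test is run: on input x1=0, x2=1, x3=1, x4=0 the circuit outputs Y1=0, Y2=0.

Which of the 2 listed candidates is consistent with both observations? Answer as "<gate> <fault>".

n3 stuck-at-1

Evaluate each candidate on input x1=0, x2=1, x3=1, x4=0:
  n3 stuck-at-1: n1=0, n2=0, n3=1 [stuck-at-1], n4=1, n5=0, n6=0 → Y1=0, Y2=0 — matches
  n1 stuck-at-1: n1=1 [stuck-at-1], n2=1, n3=0, n4=0, n5=1, n6=0 → Y1=1, Y2=0 — eliminated
Only n3 stuck-at-1 reproduces the observed Y1=0, Y2=0.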